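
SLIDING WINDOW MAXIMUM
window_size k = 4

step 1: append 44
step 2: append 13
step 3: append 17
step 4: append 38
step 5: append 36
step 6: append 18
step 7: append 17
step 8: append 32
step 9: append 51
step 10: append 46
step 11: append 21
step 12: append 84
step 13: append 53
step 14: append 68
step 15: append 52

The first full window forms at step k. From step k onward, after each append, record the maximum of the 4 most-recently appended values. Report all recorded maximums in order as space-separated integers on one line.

Answer: 44 38 38 38 36 51 51 51 84 84 84 84

Derivation:
step 1: append 44 -> window=[44] (not full yet)
step 2: append 13 -> window=[44, 13] (not full yet)
step 3: append 17 -> window=[44, 13, 17] (not full yet)
step 4: append 38 -> window=[44, 13, 17, 38] -> max=44
step 5: append 36 -> window=[13, 17, 38, 36] -> max=38
step 6: append 18 -> window=[17, 38, 36, 18] -> max=38
step 7: append 17 -> window=[38, 36, 18, 17] -> max=38
step 8: append 32 -> window=[36, 18, 17, 32] -> max=36
step 9: append 51 -> window=[18, 17, 32, 51] -> max=51
step 10: append 46 -> window=[17, 32, 51, 46] -> max=51
step 11: append 21 -> window=[32, 51, 46, 21] -> max=51
step 12: append 84 -> window=[51, 46, 21, 84] -> max=84
step 13: append 53 -> window=[46, 21, 84, 53] -> max=84
step 14: append 68 -> window=[21, 84, 53, 68] -> max=84
step 15: append 52 -> window=[84, 53, 68, 52] -> max=84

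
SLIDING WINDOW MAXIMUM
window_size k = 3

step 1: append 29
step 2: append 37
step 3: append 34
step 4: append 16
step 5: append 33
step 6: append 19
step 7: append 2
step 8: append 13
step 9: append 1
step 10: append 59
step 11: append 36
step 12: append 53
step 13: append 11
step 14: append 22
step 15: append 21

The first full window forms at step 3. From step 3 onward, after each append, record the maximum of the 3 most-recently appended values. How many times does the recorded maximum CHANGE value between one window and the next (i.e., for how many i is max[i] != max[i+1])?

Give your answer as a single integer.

Answer: 7

Derivation:
step 1: append 29 -> window=[29] (not full yet)
step 2: append 37 -> window=[29, 37] (not full yet)
step 3: append 34 -> window=[29, 37, 34] -> max=37
step 4: append 16 -> window=[37, 34, 16] -> max=37
step 5: append 33 -> window=[34, 16, 33] -> max=34
step 6: append 19 -> window=[16, 33, 19] -> max=33
step 7: append 2 -> window=[33, 19, 2] -> max=33
step 8: append 13 -> window=[19, 2, 13] -> max=19
step 9: append 1 -> window=[2, 13, 1] -> max=13
step 10: append 59 -> window=[13, 1, 59] -> max=59
step 11: append 36 -> window=[1, 59, 36] -> max=59
step 12: append 53 -> window=[59, 36, 53] -> max=59
step 13: append 11 -> window=[36, 53, 11] -> max=53
step 14: append 22 -> window=[53, 11, 22] -> max=53
step 15: append 21 -> window=[11, 22, 21] -> max=22
Recorded maximums: 37 37 34 33 33 19 13 59 59 59 53 53 22
Changes between consecutive maximums: 7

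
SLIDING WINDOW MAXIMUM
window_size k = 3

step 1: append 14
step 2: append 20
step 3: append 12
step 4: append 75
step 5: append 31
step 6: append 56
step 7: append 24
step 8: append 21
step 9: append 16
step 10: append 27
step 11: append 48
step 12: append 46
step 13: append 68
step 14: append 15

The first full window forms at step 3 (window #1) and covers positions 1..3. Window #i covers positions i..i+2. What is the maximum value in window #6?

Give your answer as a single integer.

step 1: append 14 -> window=[14] (not full yet)
step 2: append 20 -> window=[14, 20] (not full yet)
step 3: append 12 -> window=[14, 20, 12] -> max=20
step 4: append 75 -> window=[20, 12, 75] -> max=75
step 5: append 31 -> window=[12, 75, 31] -> max=75
step 6: append 56 -> window=[75, 31, 56] -> max=75
step 7: append 24 -> window=[31, 56, 24] -> max=56
step 8: append 21 -> window=[56, 24, 21] -> max=56
Window #6 max = 56

Answer: 56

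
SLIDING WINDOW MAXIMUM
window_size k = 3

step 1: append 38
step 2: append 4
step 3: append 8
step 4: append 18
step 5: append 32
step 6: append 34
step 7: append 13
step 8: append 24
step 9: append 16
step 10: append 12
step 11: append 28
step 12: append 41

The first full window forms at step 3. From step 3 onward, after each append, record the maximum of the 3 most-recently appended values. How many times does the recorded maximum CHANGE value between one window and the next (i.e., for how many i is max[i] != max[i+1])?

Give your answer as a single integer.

step 1: append 38 -> window=[38] (not full yet)
step 2: append 4 -> window=[38, 4] (not full yet)
step 3: append 8 -> window=[38, 4, 8] -> max=38
step 4: append 18 -> window=[4, 8, 18] -> max=18
step 5: append 32 -> window=[8, 18, 32] -> max=32
step 6: append 34 -> window=[18, 32, 34] -> max=34
step 7: append 13 -> window=[32, 34, 13] -> max=34
step 8: append 24 -> window=[34, 13, 24] -> max=34
step 9: append 16 -> window=[13, 24, 16] -> max=24
step 10: append 12 -> window=[24, 16, 12] -> max=24
step 11: append 28 -> window=[16, 12, 28] -> max=28
step 12: append 41 -> window=[12, 28, 41] -> max=41
Recorded maximums: 38 18 32 34 34 34 24 24 28 41
Changes between consecutive maximums: 6

Answer: 6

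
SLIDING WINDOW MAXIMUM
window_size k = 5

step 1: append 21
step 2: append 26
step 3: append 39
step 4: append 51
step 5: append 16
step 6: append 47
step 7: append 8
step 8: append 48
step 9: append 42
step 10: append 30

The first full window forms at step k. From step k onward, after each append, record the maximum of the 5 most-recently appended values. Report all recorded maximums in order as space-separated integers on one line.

step 1: append 21 -> window=[21] (not full yet)
step 2: append 26 -> window=[21, 26] (not full yet)
step 3: append 39 -> window=[21, 26, 39] (not full yet)
step 4: append 51 -> window=[21, 26, 39, 51] (not full yet)
step 5: append 16 -> window=[21, 26, 39, 51, 16] -> max=51
step 6: append 47 -> window=[26, 39, 51, 16, 47] -> max=51
step 7: append 8 -> window=[39, 51, 16, 47, 8] -> max=51
step 8: append 48 -> window=[51, 16, 47, 8, 48] -> max=51
step 9: append 42 -> window=[16, 47, 8, 48, 42] -> max=48
step 10: append 30 -> window=[47, 8, 48, 42, 30] -> max=48

Answer: 51 51 51 51 48 48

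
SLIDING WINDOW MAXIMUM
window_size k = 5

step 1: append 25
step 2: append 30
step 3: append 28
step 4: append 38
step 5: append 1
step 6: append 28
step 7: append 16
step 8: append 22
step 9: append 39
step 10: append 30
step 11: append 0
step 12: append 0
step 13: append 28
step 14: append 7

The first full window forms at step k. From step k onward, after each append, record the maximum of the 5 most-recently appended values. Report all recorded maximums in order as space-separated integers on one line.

Answer: 38 38 38 38 39 39 39 39 39 30

Derivation:
step 1: append 25 -> window=[25] (not full yet)
step 2: append 30 -> window=[25, 30] (not full yet)
step 3: append 28 -> window=[25, 30, 28] (not full yet)
step 4: append 38 -> window=[25, 30, 28, 38] (not full yet)
step 5: append 1 -> window=[25, 30, 28, 38, 1] -> max=38
step 6: append 28 -> window=[30, 28, 38, 1, 28] -> max=38
step 7: append 16 -> window=[28, 38, 1, 28, 16] -> max=38
step 8: append 22 -> window=[38, 1, 28, 16, 22] -> max=38
step 9: append 39 -> window=[1, 28, 16, 22, 39] -> max=39
step 10: append 30 -> window=[28, 16, 22, 39, 30] -> max=39
step 11: append 0 -> window=[16, 22, 39, 30, 0] -> max=39
step 12: append 0 -> window=[22, 39, 30, 0, 0] -> max=39
step 13: append 28 -> window=[39, 30, 0, 0, 28] -> max=39
step 14: append 7 -> window=[30, 0, 0, 28, 7] -> max=30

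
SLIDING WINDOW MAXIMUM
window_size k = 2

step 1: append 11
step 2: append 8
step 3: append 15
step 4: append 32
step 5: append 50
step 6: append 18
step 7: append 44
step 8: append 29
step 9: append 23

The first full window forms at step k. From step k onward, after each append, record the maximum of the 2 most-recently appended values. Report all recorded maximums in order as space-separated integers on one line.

Answer: 11 15 32 50 50 44 44 29

Derivation:
step 1: append 11 -> window=[11] (not full yet)
step 2: append 8 -> window=[11, 8] -> max=11
step 3: append 15 -> window=[8, 15] -> max=15
step 4: append 32 -> window=[15, 32] -> max=32
step 5: append 50 -> window=[32, 50] -> max=50
step 6: append 18 -> window=[50, 18] -> max=50
step 7: append 44 -> window=[18, 44] -> max=44
step 8: append 29 -> window=[44, 29] -> max=44
step 9: append 23 -> window=[29, 23] -> max=29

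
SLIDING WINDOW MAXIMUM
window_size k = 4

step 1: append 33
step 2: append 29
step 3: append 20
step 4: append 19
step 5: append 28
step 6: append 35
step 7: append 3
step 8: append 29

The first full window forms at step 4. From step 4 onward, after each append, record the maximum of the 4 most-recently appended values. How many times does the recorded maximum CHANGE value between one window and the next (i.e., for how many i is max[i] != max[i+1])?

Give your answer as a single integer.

step 1: append 33 -> window=[33] (not full yet)
step 2: append 29 -> window=[33, 29] (not full yet)
step 3: append 20 -> window=[33, 29, 20] (not full yet)
step 4: append 19 -> window=[33, 29, 20, 19] -> max=33
step 5: append 28 -> window=[29, 20, 19, 28] -> max=29
step 6: append 35 -> window=[20, 19, 28, 35] -> max=35
step 7: append 3 -> window=[19, 28, 35, 3] -> max=35
step 8: append 29 -> window=[28, 35, 3, 29] -> max=35
Recorded maximums: 33 29 35 35 35
Changes between consecutive maximums: 2

Answer: 2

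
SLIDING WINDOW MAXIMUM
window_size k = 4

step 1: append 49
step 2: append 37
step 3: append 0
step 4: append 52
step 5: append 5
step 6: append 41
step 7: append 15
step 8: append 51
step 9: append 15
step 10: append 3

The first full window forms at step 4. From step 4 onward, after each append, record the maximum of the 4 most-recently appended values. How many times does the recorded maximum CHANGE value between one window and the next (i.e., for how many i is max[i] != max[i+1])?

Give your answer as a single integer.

step 1: append 49 -> window=[49] (not full yet)
step 2: append 37 -> window=[49, 37] (not full yet)
step 3: append 0 -> window=[49, 37, 0] (not full yet)
step 4: append 52 -> window=[49, 37, 0, 52] -> max=52
step 5: append 5 -> window=[37, 0, 52, 5] -> max=52
step 6: append 41 -> window=[0, 52, 5, 41] -> max=52
step 7: append 15 -> window=[52, 5, 41, 15] -> max=52
step 8: append 51 -> window=[5, 41, 15, 51] -> max=51
step 9: append 15 -> window=[41, 15, 51, 15] -> max=51
step 10: append 3 -> window=[15, 51, 15, 3] -> max=51
Recorded maximums: 52 52 52 52 51 51 51
Changes between consecutive maximums: 1

Answer: 1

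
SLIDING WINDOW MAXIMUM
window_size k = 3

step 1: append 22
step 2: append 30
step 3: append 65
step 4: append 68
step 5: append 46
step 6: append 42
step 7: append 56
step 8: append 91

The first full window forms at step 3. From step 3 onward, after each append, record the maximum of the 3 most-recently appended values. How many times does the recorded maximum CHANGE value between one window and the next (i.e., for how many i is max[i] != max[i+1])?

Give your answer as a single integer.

step 1: append 22 -> window=[22] (not full yet)
step 2: append 30 -> window=[22, 30] (not full yet)
step 3: append 65 -> window=[22, 30, 65] -> max=65
step 4: append 68 -> window=[30, 65, 68] -> max=68
step 5: append 46 -> window=[65, 68, 46] -> max=68
step 6: append 42 -> window=[68, 46, 42] -> max=68
step 7: append 56 -> window=[46, 42, 56] -> max=56
step 8: append 91 -> window=[42, 56, 91] -> max=91
Recorded maximums: 65 68 68 68 56 91
Changes between consecutive maximums: 3

Answer: 3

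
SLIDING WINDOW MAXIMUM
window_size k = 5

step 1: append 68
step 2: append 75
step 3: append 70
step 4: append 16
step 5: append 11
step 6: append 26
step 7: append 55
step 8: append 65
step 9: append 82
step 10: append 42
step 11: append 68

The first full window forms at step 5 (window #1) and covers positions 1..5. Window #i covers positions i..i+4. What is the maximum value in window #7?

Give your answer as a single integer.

Answer: 82

Derivation:
step 1: append 68 -> window=[68] (not full yet)
step 2: append 75 -> window=[68, 75] (not full yet)
step 3: append 70 -> window=[68, 75, 70] (not full yet)
step 4: append 16 -> window=[68, 75, 70, 16] (not full yet)
step 5: append 11 -> window=[68, 75, 70, 16, 11] -> max=75
step 6: append 26 -> window=[75, 70, 16, 11, 26] -> max=75
step 7: append 55 -> window=[70, 16, 11, 26, 55] -> max=70
step 8: append 65 -> window=[16, 11, 26, 55, 65] -> max=65
step 9: append 82 -> window=[11, 26, 55, 65, 82] -> max=82
step 10: append 42 -> window=[26, 55, 65, 82, 42] -> max=82
step 11: append 68 -> window=[55, 65, 82, 42, 68] -> max=82
Window #7 max = 82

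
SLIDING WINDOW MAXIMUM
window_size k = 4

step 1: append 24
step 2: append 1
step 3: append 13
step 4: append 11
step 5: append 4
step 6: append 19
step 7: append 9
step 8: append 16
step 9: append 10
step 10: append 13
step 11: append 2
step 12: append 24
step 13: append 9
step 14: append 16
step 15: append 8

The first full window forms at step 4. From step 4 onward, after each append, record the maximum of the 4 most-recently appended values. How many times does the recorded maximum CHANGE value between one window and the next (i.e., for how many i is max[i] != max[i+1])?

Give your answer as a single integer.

step 1: append 24 -> window=[24] (not full yet)
step 2: append 1 -> window=[24, 1] (not full yet)
step 3: append 13 -> window=[24, 1, 13] (not full yet)
step 4: append 11 -> window=[24, 1, 13, 11] -> max=24
step 5: append 4 -> window=[1, 13, 11, 4] -> max=13
step 6: append 19 -> window=[13, 11, 4, 19] -> max=19
step 7: append 9 -> window=[11, 4, 19, 9] -> max=19
step 8: append 16 -> window=[4, 19, 9, 16] -> max=19
step 9: append 10 -> window=[19, 9, 16, 10] -> max=19
step 10: append 13 -> window=[9, 16, 10, 13] -> max=16
step 11: append 2 -> window=[16, 10, 13, 2] -> max=16
step 12: append 24 -> window=[10, 13, 2, 24] -> max=24
step 13: append 9 -> window=[13, 2, 24, 9] -> max=24
step 14: append 16 -> window=[2, 24, 9, 16] -> max=24
step 15: append 8 -> window=[24, 9, 16, 8] -> max=24
Recorded maximums: 24 13 19 19 19 19 16 16 24 24 24 24
Changes between consecutive maximums: 4

Answer: 4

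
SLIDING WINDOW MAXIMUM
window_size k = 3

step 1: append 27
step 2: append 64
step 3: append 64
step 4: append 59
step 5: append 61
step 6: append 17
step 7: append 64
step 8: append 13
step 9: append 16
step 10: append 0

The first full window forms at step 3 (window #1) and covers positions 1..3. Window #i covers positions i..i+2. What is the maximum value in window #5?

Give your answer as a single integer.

Answer: 64

Derivation:
step 1: append 27 -> window=[27] (not full yet)
step 2: append 64 -> window=[27, 64] (not full yet)
step 3: append 64 -> window=[27, 64, 64] -> max=64
step 4: append 59 -> window=[64, 64, 59] -> max=64
step 5: append 61 -> window=[64, 59, 61] -> max=64
step 6: append 17 -> window=[59, 61, 17] -> max=61
step 7: append 64 -> window=[61, 17, 64] -> max=64
Window #5 max = 64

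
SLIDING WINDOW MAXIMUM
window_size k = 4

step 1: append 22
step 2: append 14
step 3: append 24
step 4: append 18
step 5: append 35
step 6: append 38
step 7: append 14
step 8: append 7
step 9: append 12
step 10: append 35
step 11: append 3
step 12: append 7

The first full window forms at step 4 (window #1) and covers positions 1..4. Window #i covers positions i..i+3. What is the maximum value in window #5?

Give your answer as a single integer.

Answer: 38

Derivation:
step 1: append 22 -> window=[22] (not full yet)
step 2: append 14 -> window=[22, 14] (not full yet)
step 3: append 24 -> window=[22, 14, 24] (not full yet)
step 4: append 18 -> window=[22, 14, 24, 18] -> max=24
step 5: append 35 -> window=[14, 24, 18, 35] -> max=35
step 6: append 38 -> window=[24, 18, 35, 38] -> max=38
step 7: append 14 -> window=[18, 35, 38, 14] -> max=38
step 8: append 7 -> window=[35, 38, 14, 7] -> max=38
Window #5 max = 38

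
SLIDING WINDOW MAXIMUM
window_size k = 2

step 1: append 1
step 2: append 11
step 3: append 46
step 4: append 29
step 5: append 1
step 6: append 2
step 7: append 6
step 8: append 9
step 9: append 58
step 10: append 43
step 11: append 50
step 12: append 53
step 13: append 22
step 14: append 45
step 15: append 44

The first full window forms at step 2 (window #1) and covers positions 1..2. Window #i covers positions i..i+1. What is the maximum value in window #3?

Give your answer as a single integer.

step 1: append 1 -> window=[1] (not full yet)
step 2: append 11 -> window=[1, 11] -> max=11
step 3: append 46 -> window=[11, 46] -> max=46
step 4: append 29 -> window=[46, 29] -> max=46
Window #3 max = 46

Answer: 46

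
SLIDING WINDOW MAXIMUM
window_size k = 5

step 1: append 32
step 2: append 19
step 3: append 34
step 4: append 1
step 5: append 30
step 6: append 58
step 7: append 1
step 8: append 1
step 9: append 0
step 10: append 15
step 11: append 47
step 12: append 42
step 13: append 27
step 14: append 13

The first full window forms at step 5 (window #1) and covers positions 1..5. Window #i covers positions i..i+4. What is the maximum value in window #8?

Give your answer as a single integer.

step 1: append 32 -> window=[32] (not full yet)
step 2: append 19 -> window=[32, 19] (not full yet)
step 3: append 34 -> window=[32, 19, 34] (not full yet)
step 4: append 1 -> window=[32, 19, 34, 1] (not full yet)
step 5: append 30 -> window=[32, 19, 34, 1, 30] -> max=34
step 6: append 58 -> window=[19, 34, 1, 30, 58] -> max=58
step 7: append 1 -> window=[34, 1, 30, 58, 1] -> max=58
step 8: append 1 -> window=[1, 30, 58, 1, 1] -> max=58
step 9: append 0 -> window=[30, 58, 1, 1, 0] -> max=58
step 10: append 15 -> window=[58, 1, 1, 0, 15] -> max=58
step 11: append 47 -> window=[1, 1, 0, 15, 47] -> max=47
step 12: append 42 -> window=[1, 0, 15, 47, 42] -> max=47
Window #8 max = 47

Answer: 47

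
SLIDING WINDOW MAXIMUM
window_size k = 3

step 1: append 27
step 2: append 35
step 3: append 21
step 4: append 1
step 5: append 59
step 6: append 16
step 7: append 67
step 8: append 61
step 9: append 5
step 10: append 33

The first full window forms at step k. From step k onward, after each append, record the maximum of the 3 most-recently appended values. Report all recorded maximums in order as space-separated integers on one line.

Answer: 35 35 59 59 67 67 67 61

Derivation:
step 1: append 27 -> window=[27] (not full yet)
step 2: append 35 -> window=[27, 35] (not full yet)
step 3: append 21 -> window=[27, 35, 21] -> max=35
step 4: append 1 -> window=[35, 21, 1] -> max=35
step 5: append 59 -> window=[21, 1, 59] -> max=59
step 6: append 16 -> window=[1, 59, 16] -> max=59
step 7: append 67 -> window=[59, 16, 67] -> max=67
step 8: append 61 -> window=[16, 67, 61] -> max=67
step 9: append 5 -> window=[67, 61, 5] -> max=67
step 10: append 33 -> window=[61, 5, 33] -> max=61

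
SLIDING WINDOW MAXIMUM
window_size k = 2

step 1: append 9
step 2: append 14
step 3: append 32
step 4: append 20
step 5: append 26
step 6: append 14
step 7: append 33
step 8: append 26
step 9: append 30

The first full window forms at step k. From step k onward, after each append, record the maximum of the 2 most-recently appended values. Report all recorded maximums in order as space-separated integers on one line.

Answer: 14 32 32 26 26 33 33 30

Derivation:
step 1: append 9 -> window=[9] (not full yet)
step 2: append 14 -> window=[9, 14] -> max=14
step 3: append 32 -> window=[14, 32] -> max=32
step 4: append 20 -> window=[32, 20] -> max=32
step 5: append 26 -> window=[20, 26] -> max=26
step 6: append 14 -> window=[26, 14] -> max=26
step 7: append 33 -> window=[14, 33] -> max=33
step 8: append 26 -> window=[33, 26] -> max=33
step 9: append 30 -> window=[26, 30] -> max=30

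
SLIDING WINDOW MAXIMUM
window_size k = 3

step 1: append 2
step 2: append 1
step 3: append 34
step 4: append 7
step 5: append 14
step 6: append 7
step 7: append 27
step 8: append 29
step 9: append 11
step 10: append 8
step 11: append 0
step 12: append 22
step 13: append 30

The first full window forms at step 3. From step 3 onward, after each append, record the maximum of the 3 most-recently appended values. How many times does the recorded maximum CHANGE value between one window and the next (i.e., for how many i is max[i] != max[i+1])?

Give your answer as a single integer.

Answer: 6

Derivation:
step 1: append 2 -> window=[2] (not full yet)
step 2: append 1 -> window=[2, 1] (not full yet)
step 3: append 34 -> window=[2, 1, 34] -> max=34
step 4: append 7 -> window=[1, 34, 7] -> max=34
step 5: append 14 -> window=[34, 7, 14] -> max=34
step 6: append 7 -> window=[7, 14, 7] -> max=14
step 7: append 27 -> window=[14, 7, 27] -> max=27
step 8: append 29 -> window=[7, 27, 29] -> max=29
step 9: append 11 -> window=[27, 29, 11] -> max=29
step 10: append 8 -> window=[29, 11, 8] -> max=29
step 11: append 0 -> window=[11, 8, 0] -> max=11
step 12: append 22 -> window=[8, 0, 22] -> max=22
step 13: append 30 -> window=[0, 22, 30] -> max=30
Recorded maximums: 34 34 34 14 27 29 29 29 11 22 30
Changes between consecutive maximums: 6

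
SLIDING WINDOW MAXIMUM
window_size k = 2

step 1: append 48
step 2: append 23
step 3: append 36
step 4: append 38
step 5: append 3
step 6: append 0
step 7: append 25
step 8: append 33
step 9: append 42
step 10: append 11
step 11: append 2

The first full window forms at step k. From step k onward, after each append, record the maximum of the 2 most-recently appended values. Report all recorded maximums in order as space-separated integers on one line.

Answer: 48 36 38 38 3 25 33 42 42 11

Derivation:
step 1: append 48 -> window=[48] (not full yet)
step 2: append 23 -> window=[48, 23] -> max=48
step 3: append 36 -> window=[23, 36] -> max=36
step 4: append 38 -> window=[36, 38] -> max=38
step 5: append 3 -> window=[38, 3] -> max=38
step 6: append 0 -> window=[3, 0] -> max=3
step 7: append 25 -> window=[0, 25] -> max=25
step 8: append 33 -> window=[25, 33] -> max=33
step 9: append 42 -> window=[33, 42] -> max=42
step 10: append 11 -> window=[42, 11] -> max=42
step 11: append 2 -> window=[11, 2] -> max=11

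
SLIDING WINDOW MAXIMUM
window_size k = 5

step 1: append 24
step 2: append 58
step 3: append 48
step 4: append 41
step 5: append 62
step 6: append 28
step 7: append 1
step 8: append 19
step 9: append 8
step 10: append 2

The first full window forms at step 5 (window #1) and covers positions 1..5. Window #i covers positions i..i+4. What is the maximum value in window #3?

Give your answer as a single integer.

step 1: append 24 -> window=[24] (not full yet)
step 2: append 58 -> window=[24, 58] (not full yet)
step 3: append 48 -> window=[24, 58, 48] (not full yet)
step 4: append 41 -> window=[24, 58, 48, 41] (not full yet)
step 5: append 62 -> window=[24, 58, 48, 41, 62] -> max=62
step 6: append 28 -> window=[58, 48, 41, 62, 28] -> max=62
step 7: append 1 -> window=[48, 41, 62, 28, 1] -> max=62
Window #3 max = 62

Answer: 62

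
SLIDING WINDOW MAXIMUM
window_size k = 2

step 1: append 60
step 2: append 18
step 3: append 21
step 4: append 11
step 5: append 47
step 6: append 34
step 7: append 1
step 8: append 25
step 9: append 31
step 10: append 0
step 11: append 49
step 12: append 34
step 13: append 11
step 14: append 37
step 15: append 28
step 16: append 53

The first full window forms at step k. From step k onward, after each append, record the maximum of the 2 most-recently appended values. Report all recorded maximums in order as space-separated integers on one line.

step 1: append 60 -> window=[60] (not full yet)
step 2: append 18 -> window=[60, 18] -> max=60
step 3: append 21 -> window=[18, 21] -> max=21
step 4: append 11 -> window=[21, 11] -> max=21
step 5: append 47 -> window=[11, 47] -> max=47
step 6: append 34 -> window=[47, 34] -> max=47
step 7: append 1 -> window=[34, 1] -> max=34
step 8: append 25 -> window=[1, 25] -> max=25
step 9: append 31 -> window=[25, 31] -> max=31
step 10: append 0 -> window=[31, 0] -> max=31
step 11: append 49 -> window=[0, 49] -> max=49
step 12: append 34 -> window=[49, 34] -> max=49
step 13: append 11 -> window=[34, 11] -> max=34
step 14: append 37 -> window=[11, 37] -> max=37
step 15: append 28 -> window=[37, 28] -> max=37
step 16: append 53 -> window=[28, 53] -> max=53

Answer: 60 21 21 47 47 34 25 31 31 49 49 34 37 37 53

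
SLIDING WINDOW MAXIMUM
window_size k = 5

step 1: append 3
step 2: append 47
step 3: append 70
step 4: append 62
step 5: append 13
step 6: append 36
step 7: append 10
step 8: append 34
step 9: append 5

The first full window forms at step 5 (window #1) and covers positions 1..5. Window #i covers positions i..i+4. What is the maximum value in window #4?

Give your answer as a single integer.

step 1: append 3 -> window=[3] (not full yet)
step 2: append 47 -> window=[3, 47] (not full yet)
step 3: append 70 -> window=[3, 47, 70] (not full yet)
step 4: append 62 -> window=[3, 47, 70, 62] (not full yet)
step 5: append 13 -> window=[3, 47, 70, 62, 13] -> max=70
step 6: append 36 -> window=[47, 70, 62, 13, 36] -> max=70
step 7: append 10 -> window=[70, 62, 13, 36, 10] -> max=70
step 8: append 34 -> window=[62, 13, 36, 10, 34] -> max=62
Window #4 max = 62

Answer: 62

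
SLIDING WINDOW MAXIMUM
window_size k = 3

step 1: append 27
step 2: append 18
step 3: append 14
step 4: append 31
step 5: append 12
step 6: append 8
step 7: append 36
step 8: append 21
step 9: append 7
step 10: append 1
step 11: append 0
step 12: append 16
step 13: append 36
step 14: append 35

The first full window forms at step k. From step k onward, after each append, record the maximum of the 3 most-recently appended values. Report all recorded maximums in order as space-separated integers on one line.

step 1: append 27 -> window=[27] (not full yet)
step 2: append 18 -> window=[27, 18] (not full yet)
step 3: append 14 -> window=[27, 18, 14] -> max=27
step 4: append 31 -> window=[18, 14, 31] -> max=31
step 5: append 12 -> window=[14, 31, 12] -> max=31
step 6: append 8 -> window=[31, 12, 8] -> max=31
step 7: append 36 -> window=[12, 8, 36] -> max=36
step 8: append 21 -> window=[8, 36, 21] -> max=36
step 9: append 7 -> window=[36, 21, 7] -> max=36
step 10: append 1 -> window=[21, 7, 1] -> max=21
step 11: append 0 -> window=[7, 1, 0] -> max=7
step 12: append 16 -> window=[1, 0, 16] -> max=16
step 13: append 36 -> window=[0, 16, 36] -> max=36
step 14: append 35 -> window=[16, 36, 35] -> max=36

Answer: 27 31 31 31 36 36 36 21 7 16 36 36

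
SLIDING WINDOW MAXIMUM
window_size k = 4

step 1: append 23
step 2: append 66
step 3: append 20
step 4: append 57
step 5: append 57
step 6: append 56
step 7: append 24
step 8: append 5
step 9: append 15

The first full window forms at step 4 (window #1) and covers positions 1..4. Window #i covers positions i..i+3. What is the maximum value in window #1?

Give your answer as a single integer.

step 1: append 23 -> window=[23] (not full yet)
step 2: append 66 -> window=[23, 66] (not full yet)
step 3: append 20 -> window=[23, 66, 20] (not full yet)
step 4: append 57 -> window=[23, 66, 20, 57] -> max=66
Window #1 max = 66

Answer: 66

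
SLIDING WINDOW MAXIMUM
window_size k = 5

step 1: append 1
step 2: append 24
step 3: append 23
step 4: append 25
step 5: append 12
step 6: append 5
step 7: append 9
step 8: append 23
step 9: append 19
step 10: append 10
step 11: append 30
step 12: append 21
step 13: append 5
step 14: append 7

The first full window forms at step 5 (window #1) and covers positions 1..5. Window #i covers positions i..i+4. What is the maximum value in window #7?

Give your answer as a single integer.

step 1: append 1 -> window=[1] (not full yet)
step 2: append 24 -> window=[1, 24] (not full yet)
step 3: append 23 -> window=[1, 24, 23] (not full yet)
step 4: append 25 -> window=[1, 24, 23, 25] (not full yet)
step 5: append 12 -> window=[1, 24, 23, 25, 12] -> max=25
step 6: append 5 -> window=[24, 23, 25, 12, 5] -> max=25
step 7: append 9 -> window=[23, 25, 12, 5, 9] -> max=25
step 8: append 23 -> window=[25, 12, 5, 9, 23] -> max=25
step 9: append 19 -> window=[12, 5, 9, 23, 19] -> max=23
step 10: append 10 -> window=[5, 9, 23, 19, 10] -> max=23
step 11: append 30 -> window=[9, 23, 19, 10, 30] -> max=30
Window #7 max = 30

Answer: 30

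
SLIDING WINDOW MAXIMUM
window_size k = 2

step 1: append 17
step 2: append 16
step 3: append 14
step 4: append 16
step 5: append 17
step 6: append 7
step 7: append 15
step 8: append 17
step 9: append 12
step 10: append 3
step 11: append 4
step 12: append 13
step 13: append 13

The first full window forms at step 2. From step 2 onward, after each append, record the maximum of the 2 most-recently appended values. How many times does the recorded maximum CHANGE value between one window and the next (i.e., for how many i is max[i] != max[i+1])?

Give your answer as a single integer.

step 1: append 17 -> window=[17] (not full yet)
step 2: append 16 -> window=[17, 16] -> max=17
step 3: append 14 -> window=[16, 14] -> max=16
step 4: append 16 -> window=[14, 16] -> max=16
step 5: append 17 -> window=[16, 17] -> max=17
step 6: append 7 -> window=[17, 7] -> max=17
step 7: append 15 -> window=[7, 15] -> max=15
step 8: append 17 -> window=[15, 17] -> max=17
step 9: append 12 -> window=[17, 12] -> max=17
step 10: append 3 -> window=[12, 3] -> max=12
step 11: append 4 -> window=[3, 4] -> max=4
step 12: append 13 -> window=[4, 13] -> max=13
step 13: append 13 -> window=[13, 13] -> max=13
Recorded maximums: 17 16 16 17 17 15 17 17 12 4 13 13
Changes between consecutive maximums: 7

Answer: 7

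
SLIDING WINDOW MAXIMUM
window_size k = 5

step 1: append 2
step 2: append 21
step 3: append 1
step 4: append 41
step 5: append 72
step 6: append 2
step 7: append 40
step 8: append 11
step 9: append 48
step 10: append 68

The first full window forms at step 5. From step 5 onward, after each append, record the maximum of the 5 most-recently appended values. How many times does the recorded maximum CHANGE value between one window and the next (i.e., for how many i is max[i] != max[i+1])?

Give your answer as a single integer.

step 1: append 2 -> window=[2] (not full yet)
step 2: append 21 -> window=[2, 21] (not full yet)
step 3: append 1 -> window=[2, 21, 1] (not full yet)
step 4: append 41 -> window=[2, 21, 1, 41] (not full yet)
step 5: append 72 -> window=[2, 21, 1, 41, 72] -> max=72
step 6: append 2 -> window=[21, 1, 41, 72, 2] -> max=72
step 7: append 40 -> window=[1, 41, 72, 2, 40] -> max=72
step 8: append 11 -> window=[41, 72, 2, 40, 11] -> max=72
step 9: append 48 -> window=[72, 2, 40, 11, 48] -> max=72
step 10: append 68 -> window=[2, 40, 11, 48, 68] -> max=68
Recorded maximums: 72 72 72 72 72 68
Changes between consecutive maximums: 1

Answer: 1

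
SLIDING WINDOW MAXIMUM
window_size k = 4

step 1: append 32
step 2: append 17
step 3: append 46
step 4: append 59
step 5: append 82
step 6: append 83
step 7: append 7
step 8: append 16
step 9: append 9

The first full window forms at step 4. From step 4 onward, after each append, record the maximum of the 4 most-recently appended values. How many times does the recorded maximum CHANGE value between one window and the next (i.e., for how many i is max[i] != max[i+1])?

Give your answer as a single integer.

step 1: append 32 -> window=[32] (not full yet)
step 2: append 17 -> window=[32, 17] (not full yet)
step 3: append 46 -> window=[32, 17, 46] (not full yet)
step 4: append 59 -> window=[32, 17, 46, 59] -> max=59
step 5: append 82 -> window=[17, 46, 59, 82] -> max=82
step 6: append 83 -> window=[46, 59, 82, 83] -> max=83
step 7: append 7 -> window=[59, 82, 83, 7] -> max=83
step 8: append 16 -> window=[82, 83, 7, 16] -> max=83
step 9: append 9 -> window=[83, 7, 16, 9] -> max=83
Recorded maximums: 59 82 83 83 83 83
Changes between consecutive maximums: 2

Answer: 2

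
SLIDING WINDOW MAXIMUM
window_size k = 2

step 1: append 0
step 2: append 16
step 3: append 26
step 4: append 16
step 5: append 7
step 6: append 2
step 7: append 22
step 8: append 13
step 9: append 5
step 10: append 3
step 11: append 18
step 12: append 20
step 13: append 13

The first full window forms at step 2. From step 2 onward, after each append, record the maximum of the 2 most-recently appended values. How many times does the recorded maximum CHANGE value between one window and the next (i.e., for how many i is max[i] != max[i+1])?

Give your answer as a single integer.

Answer: 8

Derivation:
step 1: append 0 -> window=[0] (not full yet)
step 2: append 16 -> window=[0, 16] -> max=16
step 3: append 26 -> window=[16, 26] -> max=26
step 4: append 16 -> window=[26, 16] -> max=26
step 5: append 7 -> window=[16, 7] -> max=16
step 6: append 2 -> window=[7, 2] -> max=7
step 7: append 22 -> window=[2, 22] -> max=22
step 8: append 13 -> window=[22, 13] -> max=22
step 9: append 5 -> window=[13, 5] -> max=13
step 10: append 3 -> window=[5, 3] -> max=5
step 11: append 18 -> window=[3, 18] -> max=18
step 12: append 20 -> window=[18, 20] -> max=20
step 13: append 13 -> window=[20, 13] -> max=20
Recorded maximums: 16 26 26 16 7 22 22 13 5 18 20 20
Changes between consecutive maximums: 8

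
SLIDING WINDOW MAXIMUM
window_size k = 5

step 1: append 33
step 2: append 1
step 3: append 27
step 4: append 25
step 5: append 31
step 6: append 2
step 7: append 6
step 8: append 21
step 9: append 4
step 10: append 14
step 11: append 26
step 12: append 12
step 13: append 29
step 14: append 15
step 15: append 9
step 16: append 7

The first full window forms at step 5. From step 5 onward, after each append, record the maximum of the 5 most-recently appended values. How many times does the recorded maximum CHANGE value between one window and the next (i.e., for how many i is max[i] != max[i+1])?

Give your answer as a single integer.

step 1: append 33 -> window=[33] (not full yet)
step 2: append 1 -> window=[33, 1] (not full yet)
step 3: append 27 -> window=[33, 1, 27] (not full yet)
step 4: append 25 -> window=[33, 1, 27, 25] (not full yet)
step 5: append 31 -> window=[33, 1, 27, 25, 31] -> max=33
step 6: append 2 -> window=[1, 27, 25, 31, 2] -> max=31
step 7: append 6 -> window=[27, 25, 31, 2, 6] -> max=31
step 8: append 21 -> window=[25, 31, 2, 6, 21] -> max=31
step 9: append 4 -> window=[31, 2, 6, 21, 4] -> max=31
step 10: append 14 -> window=[2, 6, 21, 4, 14] -> max=21
step 11: append 26 -> window=[6, 21, 4, 14, 26] -> max=26
step 12: append 12 -> window=[21, 4, 14, 26, 12] -> max=26
step 13: append 29 -> window=[4, 14, 26, 12, 29] -> max=29
step 14: append 15 -> window=[14, 26, 12, 29, 15] -> max=29
step 15: append 9 -> window=[26, 12, 29, 15, 9] -> max=29
step 16: append 7 -> window=[12, 29, 15, 9, 7] -> max=29
Recorded maximums: 33 31 31 31 31 21 26 26 29 29 29 29
Changes between consecutive maximums: 4

Answer: 4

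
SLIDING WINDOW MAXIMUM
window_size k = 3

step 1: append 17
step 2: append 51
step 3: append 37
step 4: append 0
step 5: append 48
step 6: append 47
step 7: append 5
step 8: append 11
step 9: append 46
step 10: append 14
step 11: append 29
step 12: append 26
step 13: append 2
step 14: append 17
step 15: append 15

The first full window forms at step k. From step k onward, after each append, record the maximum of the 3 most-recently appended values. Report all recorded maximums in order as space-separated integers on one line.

step 1: append 17 -> window=[17] (not full yet)
step 2: append 51 -> window=[17, 51] (not full yet)
step 3: append 37 -> window=[17, 51, 37] -> max=51
step 4: append 0 -> window=[51, 37, 0] -> max=51
step 5: append 48 -> window=[37, 0, 48] -> max=48
step 6: append 47 -> window=[0, 48, 47] -> max=48
step 7: append 5 -> window=[48, 47, 5] -> max=48
step 8: append 11 -> window=[47, 5, 11] -> max=47
step 9: append 46 -> window=[5, 11, 46] -> max=46
step 10: append 14 -> window=[11, 46, 14] -> max=46
step 11: append 29 -> window=[46, 14, 29] -> max=46
step 12: append 26 -> window=[14, 29, 26] -> max=29
step 13: append 2 -> window=[29, 26, 2] -> max=29
step 14: append 17 -> window=[26, 2, 17] -> max=26
step 15: append 15 -> window=[2, 17, 15] -> max=17

Answer: 51 51 48 48 48 47 46 46 46 29 29 26 17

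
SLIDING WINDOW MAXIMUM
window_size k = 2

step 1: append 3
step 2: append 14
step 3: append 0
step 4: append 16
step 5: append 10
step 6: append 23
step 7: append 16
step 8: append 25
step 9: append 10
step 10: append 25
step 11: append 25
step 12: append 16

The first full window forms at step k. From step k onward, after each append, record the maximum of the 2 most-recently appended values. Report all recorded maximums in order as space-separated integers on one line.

step 1: append 3 -> window=[3] (not full yet)
step 2: append 14 -> window=[3, 14] -> max=14
step 3: append 0 -> window=[14, 0] -> max=14
step 4: append 16 -> window=[0, 16] -> max=16
step 5: append 10 -> window=[16, 10] -> max=16
step 6: append 23 -> window=[10, 23] -> max=23
step 7: append 16 -> window=[23, 16] -> max=23
step 8: append 25 -> window=[16, 25] -> max=25
step 9: append 10 -> window=[25, 10] -> max=25
step 10: append 25 -> window=[10, 25] -> max=25
step 11: append 25 -> window=[25, 25] -> max=25
step 12: append 16 -> window=[25, 16] -> max=25

Answer: 14 14 16 16 23 23 25 25 25 25 25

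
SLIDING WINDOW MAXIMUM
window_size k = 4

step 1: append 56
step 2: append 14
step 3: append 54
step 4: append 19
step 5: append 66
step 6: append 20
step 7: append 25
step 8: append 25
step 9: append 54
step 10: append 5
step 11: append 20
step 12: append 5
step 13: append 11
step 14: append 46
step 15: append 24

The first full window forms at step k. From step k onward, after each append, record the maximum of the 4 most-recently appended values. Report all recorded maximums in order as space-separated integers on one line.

step 1: append 56 -> window=[56] (not full yet)
step 2: append 14 -> window=[56, 14] (not full yet)
step 3: append 54 -> window=[56, 14, 54] (not full yet)
step 4: append 19 -> window=[56, 14, 54, 19] -> max=56
step 5: append 66 -> window=[14, 54, 19, 66] -> max=66
step 6: append 20 -> window=[54, 19, 66, 20] -> max=66
step 7: append 25 -> window=[19, 66, 20, 25] -> max=66
step 8: append 25 -> window=[66, 20, 25, 25] -> max=66
step 9: append 54 -> window=[20, 25, 25, 54] -> max=54
step 10: append 5 -> window=[25, 25, 54, 5] -> max=54
step 11: append 20 -> window=[25, 54, 5, 20] -> max=54
step 12: append 5 -> window=[54, 5, 20, 5] -> max=54
step 13: append 11 -> window=[5, 20, 5, 11] -> max=20
step 14: append 46 -> window=[20, 5, 11, 46] -> max=46
step 15: append 24 -> window=[5, 11, 46, 24] -> max=46

Answer: 56 66 66 66 66 54 54 54 54 20 46 46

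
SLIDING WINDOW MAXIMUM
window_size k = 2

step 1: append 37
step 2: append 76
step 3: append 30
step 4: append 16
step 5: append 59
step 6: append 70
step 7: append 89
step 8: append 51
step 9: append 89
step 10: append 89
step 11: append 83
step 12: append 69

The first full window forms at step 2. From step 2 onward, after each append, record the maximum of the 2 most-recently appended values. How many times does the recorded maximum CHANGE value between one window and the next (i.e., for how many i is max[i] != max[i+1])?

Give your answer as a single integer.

Answer: 5

Derivation:
step 1: append 37 -> window=[37] (not full yet)
step 2: append 76 -> window=[37, 76] -> max=76
step 3: append 30 -> window=[76, 30] -> max=76
step 4: append 16 -> window=[30, 16] -> max=30
step 5: append 59 -> window=[16, 59] -> max=59
step 6: append 70 -> window=[59, 70] -> max=70
step 7: append 89 -> window=[70, 89] -> max=89
step 8: append 51 -> window=[89, 51] -> max=89
step 9: append 89 -> window=[51, 89] -> max=89
step 10: append 89 -> window=[89, 89] -> max=89
step 11: append 83 -> window=[89, 83] -> max=89
step 12: append 69 -> window=[83, 69] -> max=83
Recorded maximums: 76 76 30 59 70 89 89 89 89 89 83
Changes between consecutive maximums: 5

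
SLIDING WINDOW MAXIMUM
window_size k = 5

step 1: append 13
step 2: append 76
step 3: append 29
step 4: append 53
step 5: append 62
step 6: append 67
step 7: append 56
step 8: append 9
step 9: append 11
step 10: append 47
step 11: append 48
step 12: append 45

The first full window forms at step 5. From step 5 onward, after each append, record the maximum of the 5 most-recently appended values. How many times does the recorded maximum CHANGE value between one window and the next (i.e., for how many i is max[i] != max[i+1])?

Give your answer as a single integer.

Answer: 3

Derivation:
step 1: append 13 -> window=[13] (not full yet)
step 2: append 76 -> window=[13, 76] (not full yet)
step 3: append 29 -> window=[13, 76, 29] (not full yet)
step 4: append 53 -> window=[13, 76, 29, 53] (not full yet)
step 5: append 62 -> window=[13, 76, 29, 53, 62] -> max=76
step 6: append 67 -> window=[76, 29, 53, 62, 67] -> max=76
step 7: append 56 -> window=[29, 53, 62, 67, 56] -> max=67
step 8: append 9 -> window=[53, 62, 67, 56, 9] -> max=67
step 9: append 11 -> window=[62, 67, 56, 9, 11] -> max=67
step 10: append 47 -> window=[67, 56, 9, 11, 47] -> max=67
step 11: append 48 -> window=[56, 9, 11, 47, 48] -> max=56
step 12: append 45 -> window=[9, 11, 47, 48, 45] -> max=48
Recorded maximums: 76 76 67 67 67 67 56 48
Changes between consecutive maximums: 3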